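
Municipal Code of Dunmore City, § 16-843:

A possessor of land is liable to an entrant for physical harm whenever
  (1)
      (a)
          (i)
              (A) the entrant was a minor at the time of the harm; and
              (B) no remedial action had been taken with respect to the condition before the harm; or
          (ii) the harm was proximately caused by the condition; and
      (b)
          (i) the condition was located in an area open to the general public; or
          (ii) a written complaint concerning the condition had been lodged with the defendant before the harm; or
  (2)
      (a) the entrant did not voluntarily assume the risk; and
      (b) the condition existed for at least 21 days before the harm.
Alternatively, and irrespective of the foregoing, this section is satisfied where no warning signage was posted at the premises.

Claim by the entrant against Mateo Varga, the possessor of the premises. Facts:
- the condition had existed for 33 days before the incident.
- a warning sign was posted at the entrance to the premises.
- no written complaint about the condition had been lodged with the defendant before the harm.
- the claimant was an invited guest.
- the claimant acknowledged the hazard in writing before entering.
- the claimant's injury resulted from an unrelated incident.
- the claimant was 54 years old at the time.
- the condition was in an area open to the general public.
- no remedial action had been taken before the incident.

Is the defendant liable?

(A) entrant a minor — not met.
(B) no remedial action — satisfied.
(i) = F AND T = false.
(ii) proximate cause — fails.
(a) = F OR F = false.
(i) public area — met.
(ii) complaint lodged — not met.
(b) = T OR F = true.
(1): F AND T → false.
(a) no assumed risk — not satisfied.
(b) condition ≥21 days old — satisfied.
(2): F AND T → false.
So Overall is not satisfied (F OR F).
Exception (no signage posted) — not satisfied.
Result: main false OR exception false → false.

No — not liable.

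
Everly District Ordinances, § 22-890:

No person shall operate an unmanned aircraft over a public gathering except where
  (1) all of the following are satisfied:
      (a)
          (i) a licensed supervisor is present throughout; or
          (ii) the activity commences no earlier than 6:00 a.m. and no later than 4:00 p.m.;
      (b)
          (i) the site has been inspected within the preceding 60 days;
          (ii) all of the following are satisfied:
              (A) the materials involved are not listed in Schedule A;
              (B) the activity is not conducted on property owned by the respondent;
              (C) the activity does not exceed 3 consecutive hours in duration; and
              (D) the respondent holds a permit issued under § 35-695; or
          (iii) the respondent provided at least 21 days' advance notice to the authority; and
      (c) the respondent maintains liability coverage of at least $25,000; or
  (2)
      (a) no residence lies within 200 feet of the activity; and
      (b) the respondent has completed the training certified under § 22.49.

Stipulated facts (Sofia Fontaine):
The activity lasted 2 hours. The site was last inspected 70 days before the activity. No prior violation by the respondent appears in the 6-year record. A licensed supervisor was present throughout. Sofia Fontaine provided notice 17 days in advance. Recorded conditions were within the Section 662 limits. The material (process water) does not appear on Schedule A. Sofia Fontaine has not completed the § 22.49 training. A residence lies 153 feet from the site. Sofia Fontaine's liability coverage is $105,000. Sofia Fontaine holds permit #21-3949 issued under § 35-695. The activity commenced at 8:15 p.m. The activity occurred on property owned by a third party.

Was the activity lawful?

(i) supervisor present — satisfied.
(ii) start within hours — not met.
So (a) is satisfied (T OR F).
(i) site inspected — not met.
(A) not (Schedule A material) — satisfied.
(B) not (own property) — satisfied.
(C) ≤ 3 hrs duration — holds.
(D) holds permit — holds.
So (ii) is satisfied (T AND T AND T AND T).
(iii) ≥21 days' notice — not met.
So (b) is satisfied (F OR T OR F).
(c) coverage ≥ $25,000 — satisfied.
(1): T AND T AND T → true.
(a) no residence in 200 ft — not satisfied.
(b) training certified — not satisfied.
So (2) is not satisfied (F AND F).
So Overall is satisfied (T OR F).

Yes — lawful.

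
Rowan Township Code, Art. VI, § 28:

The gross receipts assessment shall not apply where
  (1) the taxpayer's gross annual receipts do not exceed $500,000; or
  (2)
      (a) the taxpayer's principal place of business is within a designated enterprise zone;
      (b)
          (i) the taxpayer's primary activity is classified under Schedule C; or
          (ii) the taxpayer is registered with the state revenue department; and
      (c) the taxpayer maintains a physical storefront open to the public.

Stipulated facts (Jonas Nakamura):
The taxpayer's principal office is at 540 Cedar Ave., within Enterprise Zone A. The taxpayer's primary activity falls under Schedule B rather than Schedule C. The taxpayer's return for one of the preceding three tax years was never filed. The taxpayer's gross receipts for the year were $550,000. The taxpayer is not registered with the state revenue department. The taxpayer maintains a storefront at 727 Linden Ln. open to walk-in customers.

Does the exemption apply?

No — not exempt.

(1) receipts ≤ $500,000 — not met.
(a) in enterprise zone — satisfied.
(i) Schedule C activity — fails.
(ii) state-registered — not satisfied.
(b): F OR F → false.
(c) has storefront — met.
So (2) is not satisfied (T AND F AND T).
Overall = F OR F = false.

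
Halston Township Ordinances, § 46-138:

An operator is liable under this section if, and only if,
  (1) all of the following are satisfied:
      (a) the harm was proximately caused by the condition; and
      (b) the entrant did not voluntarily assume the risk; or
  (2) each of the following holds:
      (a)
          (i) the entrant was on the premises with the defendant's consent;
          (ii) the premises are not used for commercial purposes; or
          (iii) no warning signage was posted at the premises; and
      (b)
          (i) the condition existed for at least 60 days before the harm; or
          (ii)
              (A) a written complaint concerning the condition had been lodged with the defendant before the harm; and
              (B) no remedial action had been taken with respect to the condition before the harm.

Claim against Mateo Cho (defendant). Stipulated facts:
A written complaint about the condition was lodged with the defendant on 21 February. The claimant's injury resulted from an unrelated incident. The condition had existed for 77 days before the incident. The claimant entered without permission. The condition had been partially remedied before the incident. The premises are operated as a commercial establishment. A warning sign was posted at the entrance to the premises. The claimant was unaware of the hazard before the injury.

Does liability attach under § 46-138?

(a) proximate cause — not satisfied.
(b) no assumed risk — holds.
(1) = F AND T = false.
(i) consent to enter — not met.
(ii) not (commercial use) — not satisfied.
(iii) no signage posted — not met.
(a) = F OR F OR F = false.
(i) condition ≥60 days old — holds.
(A) complaint lodged — satisfied.
(B) no remedial action — not satisfied.
So (ii) is not satisfied (T AND F).
So (b) is satisfied (T OR F).
(2) = F AND T = false.
So Overall is not satisfied (F OR F).

No — not liable.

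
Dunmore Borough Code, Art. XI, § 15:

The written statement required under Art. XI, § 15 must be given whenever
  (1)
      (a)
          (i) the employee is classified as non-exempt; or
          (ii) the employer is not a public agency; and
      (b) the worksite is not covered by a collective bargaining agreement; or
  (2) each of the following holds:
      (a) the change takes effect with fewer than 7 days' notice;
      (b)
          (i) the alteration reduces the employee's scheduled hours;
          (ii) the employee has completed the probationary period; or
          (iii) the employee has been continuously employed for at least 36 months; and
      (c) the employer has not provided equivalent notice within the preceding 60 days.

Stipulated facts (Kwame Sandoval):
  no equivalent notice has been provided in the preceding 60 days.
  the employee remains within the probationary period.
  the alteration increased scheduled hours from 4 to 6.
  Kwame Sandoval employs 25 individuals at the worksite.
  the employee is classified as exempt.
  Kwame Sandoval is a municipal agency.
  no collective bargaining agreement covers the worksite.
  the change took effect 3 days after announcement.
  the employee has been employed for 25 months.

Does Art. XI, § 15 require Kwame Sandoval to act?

No — not required.

(i) non-exempt — not met.
(ii) not (public agency) — not met.
(a): F OR F → false.
(b) no CBA — met.
(1) = F AND T = false.
(a) < 7 days' notice — met.
(i) hours reduced — not met.
(ii) past probation — not satisfied.
(iii) tenure ≥ 36 mo. — fails.
(b): F OR F OR F → false.
(c) no recent notice — holds.
So (2) is not satisfied (T AND F AND T).
Overall: F OR F → false.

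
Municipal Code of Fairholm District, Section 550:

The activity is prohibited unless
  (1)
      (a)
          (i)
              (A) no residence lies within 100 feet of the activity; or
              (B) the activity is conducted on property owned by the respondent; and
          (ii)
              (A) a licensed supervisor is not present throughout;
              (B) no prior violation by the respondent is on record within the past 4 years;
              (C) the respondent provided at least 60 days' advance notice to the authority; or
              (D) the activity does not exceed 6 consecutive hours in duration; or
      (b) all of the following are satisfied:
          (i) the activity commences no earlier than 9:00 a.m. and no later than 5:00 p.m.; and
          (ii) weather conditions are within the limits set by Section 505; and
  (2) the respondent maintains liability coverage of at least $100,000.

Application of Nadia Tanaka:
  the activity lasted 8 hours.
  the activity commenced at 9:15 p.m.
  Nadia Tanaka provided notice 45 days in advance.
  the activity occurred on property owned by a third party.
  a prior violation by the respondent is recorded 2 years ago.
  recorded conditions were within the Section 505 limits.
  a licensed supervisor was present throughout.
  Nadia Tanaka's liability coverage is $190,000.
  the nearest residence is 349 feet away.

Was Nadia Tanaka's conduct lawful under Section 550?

No — unlawful.

(A) no residence in 100 ft — satisfied.
(B) own property — fails.
(i): T OR F → true.
(A) not (supervisor present) — fails.
(B) no prior violation — fails.
(C) ≥60 days' notice — not satisfied.
(D) ≤ 6 hrs duration — not met.
(ii): F OR F OR F OR F → false.
(a): T AND F → false.
(i) start within hours — not satisfied.
(ii) weather ok — holds.
So (b) is not satisfied (F AND T).
(1): F OR F → false.
(2) coverage ≥ $100,000 — holds.
Overall: F AND T → false.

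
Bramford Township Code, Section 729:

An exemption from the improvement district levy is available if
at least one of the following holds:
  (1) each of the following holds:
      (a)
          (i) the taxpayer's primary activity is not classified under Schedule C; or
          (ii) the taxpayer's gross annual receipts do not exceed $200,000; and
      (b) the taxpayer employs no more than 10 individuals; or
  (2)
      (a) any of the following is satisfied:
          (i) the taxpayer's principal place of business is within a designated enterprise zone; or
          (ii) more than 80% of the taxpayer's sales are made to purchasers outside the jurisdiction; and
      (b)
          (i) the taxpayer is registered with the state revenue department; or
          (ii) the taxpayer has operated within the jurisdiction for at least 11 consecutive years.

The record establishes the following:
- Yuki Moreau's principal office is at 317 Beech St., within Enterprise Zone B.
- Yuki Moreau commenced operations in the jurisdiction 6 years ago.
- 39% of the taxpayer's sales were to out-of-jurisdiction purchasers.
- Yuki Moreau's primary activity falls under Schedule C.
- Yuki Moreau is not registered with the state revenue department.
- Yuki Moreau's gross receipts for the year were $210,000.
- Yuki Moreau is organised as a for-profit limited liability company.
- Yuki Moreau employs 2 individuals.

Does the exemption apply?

(i) not (Schedule C activity) — not met.
(ii) receipts ≤ $200,000 — fails.
(a) = F OR F = false.
(b) ≤ 10 employees — holds.
So (1) is not satisfied (F AND T).
(i) in enterprise zone — met.
(ii) >80% out-of-jur. sales — not satisfied.
(a): T OR F → true.
(i) state-registered — not satisfied.
(ii) ≥ 11 yrs in jurisdiction — not satisfied.
(b): F OR F → false.
(2) = T AND F = false.
Overall: F OR F → false.

No — not exempt.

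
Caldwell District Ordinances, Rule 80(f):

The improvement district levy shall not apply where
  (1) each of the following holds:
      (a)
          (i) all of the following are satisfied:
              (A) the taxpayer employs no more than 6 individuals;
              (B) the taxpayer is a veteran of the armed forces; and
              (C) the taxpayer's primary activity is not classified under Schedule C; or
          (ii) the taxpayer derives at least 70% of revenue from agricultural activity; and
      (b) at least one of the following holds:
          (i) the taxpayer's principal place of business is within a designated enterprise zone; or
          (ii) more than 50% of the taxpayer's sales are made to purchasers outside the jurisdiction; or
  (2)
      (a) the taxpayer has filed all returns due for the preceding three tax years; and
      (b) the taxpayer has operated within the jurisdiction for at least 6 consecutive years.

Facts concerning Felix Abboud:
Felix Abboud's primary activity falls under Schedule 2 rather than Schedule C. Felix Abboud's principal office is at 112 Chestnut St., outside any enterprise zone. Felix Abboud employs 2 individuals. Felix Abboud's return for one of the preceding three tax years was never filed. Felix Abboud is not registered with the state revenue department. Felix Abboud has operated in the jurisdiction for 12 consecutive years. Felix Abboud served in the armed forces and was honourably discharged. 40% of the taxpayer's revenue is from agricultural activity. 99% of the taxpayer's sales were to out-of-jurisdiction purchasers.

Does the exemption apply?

(A) ≤ 6 employees — met.
(B) veteran — satisfied.
(C) not (Schedule C activity) — satisfied.
So (i) is satisfied (T AND T AND T).
(ii) ≥70% agricultural — not satisfied.
(a) = T OR F = true.
(i) in enterprise zone — not satisfied.
(ii) >50% out-of-jur. sales — holds.
(b) = F OR T = true.
(1) = T AND T = true.
(a) returns current — not met.
(b) ≥ 6 yrs in jurisdiction — satisfied.
(2): F AND T → false.
Overall: T OR F → true.

Yes — exempt.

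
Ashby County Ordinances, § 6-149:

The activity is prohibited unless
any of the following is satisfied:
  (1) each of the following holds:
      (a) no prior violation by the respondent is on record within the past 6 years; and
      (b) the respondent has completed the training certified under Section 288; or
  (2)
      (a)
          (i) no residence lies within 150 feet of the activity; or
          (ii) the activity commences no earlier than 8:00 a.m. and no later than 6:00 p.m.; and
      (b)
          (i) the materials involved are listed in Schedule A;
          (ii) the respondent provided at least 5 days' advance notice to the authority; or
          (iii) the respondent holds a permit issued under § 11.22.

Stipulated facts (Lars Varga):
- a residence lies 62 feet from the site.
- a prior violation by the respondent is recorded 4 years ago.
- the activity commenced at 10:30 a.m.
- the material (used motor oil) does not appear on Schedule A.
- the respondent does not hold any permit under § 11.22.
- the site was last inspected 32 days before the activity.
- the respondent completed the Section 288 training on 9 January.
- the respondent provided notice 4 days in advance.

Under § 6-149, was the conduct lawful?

(a) no prior violation — not satisfied.
(b) training certified — holds.
So (1) is not satisfied (F AND T).
(i) no residence in 150 ft — not satisfied.
(ii) start within hours — satisfied.
(a): F OR T → true.
(i) Schedule A material — not satisfied.
(ii) ≥5 days' notice — fails.
(iii) holds permit — not satisfied.
So (b) is not satisfied (F OR F OR F).
(2): T AND F → false.
Overall: F OR F → false.

No — unlawful.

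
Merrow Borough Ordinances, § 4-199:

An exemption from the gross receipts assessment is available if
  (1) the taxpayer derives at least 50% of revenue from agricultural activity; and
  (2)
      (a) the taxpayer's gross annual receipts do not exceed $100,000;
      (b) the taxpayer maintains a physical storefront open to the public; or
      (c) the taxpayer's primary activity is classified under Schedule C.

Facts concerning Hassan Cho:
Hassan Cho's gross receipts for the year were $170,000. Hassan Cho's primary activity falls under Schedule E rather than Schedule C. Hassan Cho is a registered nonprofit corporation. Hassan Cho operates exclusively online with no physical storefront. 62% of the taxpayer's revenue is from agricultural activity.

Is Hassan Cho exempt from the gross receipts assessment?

No — not exempt.

(1) ≥50% agricultural — satisfied.
(a) receipts ≤ $100,000 — not satisfied.
(b) has storefront — fails.
(c) Schedule C activity — not satisfied.
(2) = F OR F OR F = false.
So Overall is not satisfied (T AND F).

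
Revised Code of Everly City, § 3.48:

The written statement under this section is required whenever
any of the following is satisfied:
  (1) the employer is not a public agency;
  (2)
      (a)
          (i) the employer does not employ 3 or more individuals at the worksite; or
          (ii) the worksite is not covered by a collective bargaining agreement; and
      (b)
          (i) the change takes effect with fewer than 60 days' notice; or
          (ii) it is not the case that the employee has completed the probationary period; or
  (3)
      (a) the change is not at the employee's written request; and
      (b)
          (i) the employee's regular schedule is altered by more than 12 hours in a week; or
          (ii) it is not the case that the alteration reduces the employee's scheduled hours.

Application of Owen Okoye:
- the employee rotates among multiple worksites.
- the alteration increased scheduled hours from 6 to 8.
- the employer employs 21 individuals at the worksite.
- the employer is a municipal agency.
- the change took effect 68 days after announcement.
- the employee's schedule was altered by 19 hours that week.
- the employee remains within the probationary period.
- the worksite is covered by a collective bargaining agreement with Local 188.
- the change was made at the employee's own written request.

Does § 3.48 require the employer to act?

(1) not (public agency) — fails.
(i) not (≥ 3 at site) — not satisfied.
(ii) no CBA — not met.
So (a) is not satisfied (F OR F).
(i) < 60 days' notice — not met.
(ii) not (past probation) — satisfied.
(b): F OR T → true.
(2): F AND T → false.
(a) not employee-requested — fails.
(i) schedule shift > 12h — satisfied.
(ii) not (hours reduced) — met.
(b) = T OR T = true.
(3) = F AND T = false.
Overall: F OR F OR F → false.

No — not required.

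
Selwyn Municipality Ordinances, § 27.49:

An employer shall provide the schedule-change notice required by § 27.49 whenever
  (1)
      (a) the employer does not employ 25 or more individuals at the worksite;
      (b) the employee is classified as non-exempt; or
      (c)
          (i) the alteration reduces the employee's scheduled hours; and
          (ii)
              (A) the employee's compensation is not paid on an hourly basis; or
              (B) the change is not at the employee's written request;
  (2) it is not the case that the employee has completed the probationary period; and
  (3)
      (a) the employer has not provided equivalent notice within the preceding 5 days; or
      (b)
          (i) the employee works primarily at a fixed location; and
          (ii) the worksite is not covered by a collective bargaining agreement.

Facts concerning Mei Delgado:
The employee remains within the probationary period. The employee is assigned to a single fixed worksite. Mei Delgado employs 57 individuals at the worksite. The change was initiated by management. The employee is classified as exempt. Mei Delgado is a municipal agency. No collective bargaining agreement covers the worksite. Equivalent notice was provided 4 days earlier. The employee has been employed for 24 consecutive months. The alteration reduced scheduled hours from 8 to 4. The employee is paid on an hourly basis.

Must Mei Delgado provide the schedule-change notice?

Yes — required.

(a) not (≥ 25 at site) — not met.
(b) non-exempt — fails.
(i) hours reduced — holds.
(A) not (hourly-paid) — not satisfied.
(B) not employee-requested — met.
So (ii) is satisfied (F OR T).
(c): T AND T → true.
(1) = F OR F OR T = true.
(2) not (past probation) — met.
(a) no recent notice — not satisfied.
(i) fixed location — holds.
(ii) no CBA — satisfied.
So (b) is satisfied (T AND T).
(3) = F OR T = true.
So Overall is satisfied (T AND T AND T).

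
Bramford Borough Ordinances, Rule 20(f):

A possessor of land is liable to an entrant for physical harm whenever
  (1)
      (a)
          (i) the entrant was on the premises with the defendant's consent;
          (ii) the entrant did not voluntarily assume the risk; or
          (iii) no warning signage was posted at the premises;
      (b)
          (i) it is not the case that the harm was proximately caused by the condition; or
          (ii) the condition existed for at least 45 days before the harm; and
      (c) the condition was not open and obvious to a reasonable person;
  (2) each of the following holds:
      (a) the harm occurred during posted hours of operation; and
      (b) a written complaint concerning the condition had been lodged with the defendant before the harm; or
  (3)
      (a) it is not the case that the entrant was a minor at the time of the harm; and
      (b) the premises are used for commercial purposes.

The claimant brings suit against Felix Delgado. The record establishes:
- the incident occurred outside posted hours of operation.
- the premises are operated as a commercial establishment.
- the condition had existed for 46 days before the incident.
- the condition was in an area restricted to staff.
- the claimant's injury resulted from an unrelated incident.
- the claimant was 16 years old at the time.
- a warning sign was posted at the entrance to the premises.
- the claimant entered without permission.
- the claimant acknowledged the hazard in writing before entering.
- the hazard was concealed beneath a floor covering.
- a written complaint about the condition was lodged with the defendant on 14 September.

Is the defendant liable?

No — not liable.

(i) consent to enter — not satisfied.
(ii) no assumed risk — not met.
(iii) no signage posted — fails.
(a) = F OR F OR F = false.
(i) not (proximate cause) — met.
(ii) condition ≥45 days old — met.
So (b) is satisfied (T OR T).
(c) not open/obvious — met.
(1): F AND T AND T → false.
(a) during posted hours — not met.
(b) complaint lodged — satisfied.
(2) = F AND T = false.
(a) not (entrant a minor) — not met.
(b) commercial use — met.
(3) = F AND T = false.
Overall = F OR F OR F = false.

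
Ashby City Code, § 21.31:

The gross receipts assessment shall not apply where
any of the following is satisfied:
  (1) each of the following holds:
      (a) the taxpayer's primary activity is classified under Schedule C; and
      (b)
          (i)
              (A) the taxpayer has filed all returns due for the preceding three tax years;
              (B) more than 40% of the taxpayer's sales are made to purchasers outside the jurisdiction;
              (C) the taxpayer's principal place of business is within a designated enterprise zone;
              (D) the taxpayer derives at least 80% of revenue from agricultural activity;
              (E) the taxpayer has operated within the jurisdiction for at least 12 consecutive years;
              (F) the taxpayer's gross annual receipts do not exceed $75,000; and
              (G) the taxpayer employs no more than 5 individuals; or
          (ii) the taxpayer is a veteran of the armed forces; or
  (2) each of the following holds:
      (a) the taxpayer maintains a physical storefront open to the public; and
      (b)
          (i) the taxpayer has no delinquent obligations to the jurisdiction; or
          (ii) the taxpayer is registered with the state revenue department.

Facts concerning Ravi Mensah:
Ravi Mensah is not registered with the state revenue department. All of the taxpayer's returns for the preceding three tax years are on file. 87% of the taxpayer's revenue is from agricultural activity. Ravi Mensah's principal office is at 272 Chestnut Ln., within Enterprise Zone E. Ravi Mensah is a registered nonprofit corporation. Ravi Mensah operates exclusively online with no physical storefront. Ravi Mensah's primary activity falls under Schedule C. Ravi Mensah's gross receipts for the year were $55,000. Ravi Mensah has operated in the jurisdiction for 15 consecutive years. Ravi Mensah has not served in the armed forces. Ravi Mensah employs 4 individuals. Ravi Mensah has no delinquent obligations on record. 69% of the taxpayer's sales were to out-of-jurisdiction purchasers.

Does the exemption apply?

Yes — exempt.

(a) Schedule C activity — satisfied.
(A) returns current — holds.
(B) >40% out-of-jur. sales — met.
(C) in enterprise zone — met.
(D) ≥80% agricultural — satisfied.
(E) ≥ 12 yrs in jurisdiction — holds.
(F) receipts ≤ $75,000 — holds.
(G) ≤ 5 employees — met.
So (i) is satisfied (T AND T AND T AND T AND T AND T AND T).
(ii) veteran — not satisfied.
(b): T OR F → true.
(1) = T AND T = true.
(a) has storefront — not satisfied.
(i) no delinquency — met.
(ii) state-registered — not satisfied.
(b) = T OR F = true.
(2) = F AND T = false.
Overall: T OR F → true.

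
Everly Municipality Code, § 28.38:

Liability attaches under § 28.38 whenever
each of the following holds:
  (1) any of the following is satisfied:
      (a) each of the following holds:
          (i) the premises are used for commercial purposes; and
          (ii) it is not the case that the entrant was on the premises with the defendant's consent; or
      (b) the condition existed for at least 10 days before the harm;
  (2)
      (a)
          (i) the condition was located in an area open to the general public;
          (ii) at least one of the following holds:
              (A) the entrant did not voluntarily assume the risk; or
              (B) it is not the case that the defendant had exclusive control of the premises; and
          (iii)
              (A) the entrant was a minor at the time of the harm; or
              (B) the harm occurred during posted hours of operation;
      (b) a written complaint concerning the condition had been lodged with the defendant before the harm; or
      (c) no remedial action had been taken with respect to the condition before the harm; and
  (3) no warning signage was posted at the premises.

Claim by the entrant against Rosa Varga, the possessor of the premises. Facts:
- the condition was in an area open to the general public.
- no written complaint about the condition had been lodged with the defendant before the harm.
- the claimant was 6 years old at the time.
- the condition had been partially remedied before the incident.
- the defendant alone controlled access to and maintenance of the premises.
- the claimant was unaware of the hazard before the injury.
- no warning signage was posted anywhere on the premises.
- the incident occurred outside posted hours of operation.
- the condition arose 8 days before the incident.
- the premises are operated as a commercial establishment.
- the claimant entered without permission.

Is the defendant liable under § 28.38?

(i) commercial use — holds.
(ii) not (consent to enter) — holds.
(a) = T AND T = true.
(b) condition ≥10 days old — not satisfied.
So (1) is satisfied (T OR F).
(i) public area — satisfied.
(A) no assumed risk — met.
(B) not (exclusive control) — fails.
So (ii) is satisfied (T OR F).
(A) entrant a minor — satisfied.
(B) during posted hours — fails.
So (iii) is satisfied (T OR F).
(a) = T AND T AND T = true.
(b) complaint lodged — not met.
(c) no remedial action — fails.
So (2) is satisfied (T OR F OR F).
(3) no signage posted — satisfied.
So Overall is satisfied (T AND T AND T).

Yes — liable.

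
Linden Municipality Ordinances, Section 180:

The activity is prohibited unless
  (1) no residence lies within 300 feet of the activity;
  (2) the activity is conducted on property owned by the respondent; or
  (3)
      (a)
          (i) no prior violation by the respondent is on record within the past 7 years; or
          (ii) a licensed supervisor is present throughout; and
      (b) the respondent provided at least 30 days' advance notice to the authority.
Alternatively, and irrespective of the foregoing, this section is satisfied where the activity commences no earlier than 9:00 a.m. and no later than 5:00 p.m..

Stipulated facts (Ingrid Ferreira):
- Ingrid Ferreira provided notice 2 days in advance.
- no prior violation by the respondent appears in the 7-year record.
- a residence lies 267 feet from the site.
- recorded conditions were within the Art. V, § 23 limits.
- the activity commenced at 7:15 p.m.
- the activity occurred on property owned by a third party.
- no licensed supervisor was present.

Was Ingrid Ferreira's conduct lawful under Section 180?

(1) no residence in 300 ft — not satisfied.
(2) own property — not satisfied.
(i) no prior violation — met.
(ii) supervisor present — fails.
So (a) is satisfied (T OR F).
(b) ≥30 days' notice — not met.
(3): T AND F → false.
So Overall is not satisfied (F OR F OR F).
Exception (start within hours) — not satisfied.
Result: main false OR exception false → false.

No — unlawful.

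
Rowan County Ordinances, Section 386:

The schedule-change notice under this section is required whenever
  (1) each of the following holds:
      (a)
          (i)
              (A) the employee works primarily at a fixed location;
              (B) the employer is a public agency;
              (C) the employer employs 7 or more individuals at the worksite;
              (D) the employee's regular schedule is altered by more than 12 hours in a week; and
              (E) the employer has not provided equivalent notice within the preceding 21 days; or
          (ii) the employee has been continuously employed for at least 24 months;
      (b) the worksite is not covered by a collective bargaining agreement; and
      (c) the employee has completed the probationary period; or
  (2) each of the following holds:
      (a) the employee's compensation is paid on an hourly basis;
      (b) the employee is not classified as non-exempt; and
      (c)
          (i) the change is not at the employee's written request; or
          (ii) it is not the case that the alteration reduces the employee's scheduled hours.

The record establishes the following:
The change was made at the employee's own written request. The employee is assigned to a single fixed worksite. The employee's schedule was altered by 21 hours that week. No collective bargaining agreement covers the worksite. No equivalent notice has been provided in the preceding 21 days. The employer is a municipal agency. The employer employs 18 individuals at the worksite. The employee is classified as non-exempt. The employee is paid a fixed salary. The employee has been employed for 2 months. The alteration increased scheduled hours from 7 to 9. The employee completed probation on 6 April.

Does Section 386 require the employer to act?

(A) fixed location — satisfied.
(B) public agency — satisfied.
(C) ≥ 7 at site — satisfied.
(D) schedule shift > 12h — met.
(E) no recent notice — satisfied.
(i) = T AND T AND T AND T AND T = true.
(ii) tenure ≥ 24 mo. — fails.
So (a) is satisfied (T OR F).
(b) no CBA — satisfied.
(c) past probation — met.
(1): T AND T AND T → true.
(a) hourly-paid — not met.
(b) not (non-exempt) — not met.
(i) not employee-requested — fails.
(ii) not (hours reduced) — holds.
So (c) is satisfied (F OR T).
(2) = F AND F AND T = false.
Overall = T OR F = true.

Yes — required.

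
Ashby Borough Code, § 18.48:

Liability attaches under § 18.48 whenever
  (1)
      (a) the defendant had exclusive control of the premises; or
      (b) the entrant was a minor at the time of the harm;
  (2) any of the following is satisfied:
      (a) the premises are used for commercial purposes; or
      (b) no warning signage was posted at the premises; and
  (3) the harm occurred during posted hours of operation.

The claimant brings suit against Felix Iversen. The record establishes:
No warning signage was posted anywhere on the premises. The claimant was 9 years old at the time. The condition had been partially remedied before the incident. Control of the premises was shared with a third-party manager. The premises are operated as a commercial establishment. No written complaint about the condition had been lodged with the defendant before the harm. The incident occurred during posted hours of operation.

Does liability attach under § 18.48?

(a) exclusive control — not met.
(b) entrant a minor — satisfied.
(1): F OR T → true.
(a) commercial use — satisfied.
(b) no signage posted — holds.
(2): T OR T → true.
(3) during posted hours — satisfied.
Overall = T AND T AND T = true.

Yes — liable.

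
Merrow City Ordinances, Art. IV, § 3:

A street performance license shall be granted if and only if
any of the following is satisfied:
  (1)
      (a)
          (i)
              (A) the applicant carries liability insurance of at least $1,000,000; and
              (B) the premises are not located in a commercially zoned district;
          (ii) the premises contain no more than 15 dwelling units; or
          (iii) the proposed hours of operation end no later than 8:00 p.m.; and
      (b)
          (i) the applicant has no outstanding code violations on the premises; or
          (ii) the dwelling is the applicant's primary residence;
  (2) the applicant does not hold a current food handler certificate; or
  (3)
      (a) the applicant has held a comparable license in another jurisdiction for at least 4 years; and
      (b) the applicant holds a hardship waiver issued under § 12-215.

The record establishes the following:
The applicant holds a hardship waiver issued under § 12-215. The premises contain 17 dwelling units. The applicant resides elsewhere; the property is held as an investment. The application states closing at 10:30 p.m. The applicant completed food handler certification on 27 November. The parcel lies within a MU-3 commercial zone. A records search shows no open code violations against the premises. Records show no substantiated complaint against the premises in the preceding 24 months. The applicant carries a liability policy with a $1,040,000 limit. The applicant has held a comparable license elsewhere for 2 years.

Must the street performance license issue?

No — denied.

(A) insurance ≥ $1,000,000 — satisfied.
(B) not (commercially zoned) — not met.
(i): T AND F → false.
(ii) ≤ 15 units — not met.
(iii) closes by 8 p.m. — fails.
(a) = F OR F OR F = false.
(i) no code violations — holds.
(ii) primary residence — not met.
So (b) is satisfied (T OR F).
(1) = F AND T = false.
(2) not (food handler cert.) — not satisfied.
(a) prior license ≥ 4 yr — not satisfied.
(b) hardship waiver — satisfied.
(3) = F AND T = false.
Overall = F OR F OR F = false.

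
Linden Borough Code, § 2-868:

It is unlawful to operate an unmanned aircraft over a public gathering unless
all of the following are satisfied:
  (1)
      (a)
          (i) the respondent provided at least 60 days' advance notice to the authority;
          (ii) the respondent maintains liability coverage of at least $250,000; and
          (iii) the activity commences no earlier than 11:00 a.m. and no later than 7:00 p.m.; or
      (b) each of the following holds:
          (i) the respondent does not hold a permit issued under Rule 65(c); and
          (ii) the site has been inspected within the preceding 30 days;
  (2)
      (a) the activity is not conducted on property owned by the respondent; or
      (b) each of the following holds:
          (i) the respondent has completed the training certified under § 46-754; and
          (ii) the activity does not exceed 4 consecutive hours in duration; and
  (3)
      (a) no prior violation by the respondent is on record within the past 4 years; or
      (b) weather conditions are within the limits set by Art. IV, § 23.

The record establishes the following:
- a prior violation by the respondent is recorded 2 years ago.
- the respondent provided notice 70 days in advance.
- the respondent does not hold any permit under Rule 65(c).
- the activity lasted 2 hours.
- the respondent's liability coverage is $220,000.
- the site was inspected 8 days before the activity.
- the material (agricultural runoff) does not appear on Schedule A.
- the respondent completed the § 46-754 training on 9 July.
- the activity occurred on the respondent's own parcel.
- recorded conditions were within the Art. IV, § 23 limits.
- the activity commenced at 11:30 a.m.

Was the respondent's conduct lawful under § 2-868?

Yes — lawful.

(i) ≥60 days' notice — holds.
(ii) coverage ≥ $250,000 — not met.
(iii) start within hours — holds.
(a) = T AND F AND T = false.
(i) not (holds permit) — satisfied.
(ii) site inspected — met.
(b): T AND T → true.
(1) = F OR T = true.
(a) not (own property) — not satisfied.
(i) training certified — satisfied.
(ii) ≤ 4 hrs duration — met.
(b): T AND T → true.
So (2) is satisfied (F OR T).
(a) no prior violation — not met.
(b) weather ok — holds.
(3): F OR T → true.
Overall = T AND T AND T = true.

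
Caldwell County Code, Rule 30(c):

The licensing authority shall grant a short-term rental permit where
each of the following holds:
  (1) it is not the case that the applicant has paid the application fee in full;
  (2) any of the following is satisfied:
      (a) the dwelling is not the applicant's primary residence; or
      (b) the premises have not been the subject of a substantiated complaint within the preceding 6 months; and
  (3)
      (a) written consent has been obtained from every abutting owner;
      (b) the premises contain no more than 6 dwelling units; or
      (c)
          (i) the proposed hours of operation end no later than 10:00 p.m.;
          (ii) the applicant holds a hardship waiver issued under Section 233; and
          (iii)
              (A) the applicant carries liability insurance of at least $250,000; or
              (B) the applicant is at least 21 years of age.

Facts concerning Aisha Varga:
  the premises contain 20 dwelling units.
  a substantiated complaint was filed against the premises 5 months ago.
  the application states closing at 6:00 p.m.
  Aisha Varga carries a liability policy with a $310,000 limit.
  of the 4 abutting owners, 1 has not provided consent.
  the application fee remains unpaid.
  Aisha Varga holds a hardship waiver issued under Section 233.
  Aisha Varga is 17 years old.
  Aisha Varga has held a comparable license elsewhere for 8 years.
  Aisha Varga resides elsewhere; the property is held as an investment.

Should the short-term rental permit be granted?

Yes — granted.

(1) not (fee paid) — met.
(a) not (primary residence) — holds.
(b) no complaint in 6 mo. — not satisfied.
(2): T OR F → true.
(a) all abutters consent — fails.
(b) ≤ 6 units — not met.
(i) closes by 10 p.m. — satisfied.
(ii) hardship waiver — holds.
(A) insurance ≥ $250,000 — holds.
(B) age ≥ 21 — fails.
(iii): T OR F → true.
So (c) is satisfied (T AND T AND T).
(3): F OR F OR T → true.
So Overall is satisfied (T AND T AND T).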